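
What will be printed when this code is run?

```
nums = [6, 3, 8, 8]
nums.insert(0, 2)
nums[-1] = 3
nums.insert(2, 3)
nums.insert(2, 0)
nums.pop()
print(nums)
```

insert 2 at 0 → [2, 6, 3, 8, 8]
nums[-1] = 3 → [2, 6, 3, 8, 3]
insert 3 at 2 → [2, 6, 3, 3, 8, 3]
insert 0 at 2 → [2, 6, 0, 3, 3, 8, 3]
pop() removes 3 → [2, 6, 0, 3, 3, 8]

[2, 6, 0, 3, 3, 8]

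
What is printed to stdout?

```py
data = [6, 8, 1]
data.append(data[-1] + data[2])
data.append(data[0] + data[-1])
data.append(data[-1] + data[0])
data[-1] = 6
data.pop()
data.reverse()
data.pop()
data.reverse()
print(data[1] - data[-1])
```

-7

append data[-1]+data[2] = 1+1 = 2 → [6, 8, 1, 2]
append data[0]+data[-1] = 6+2 = 8 → [6, 8, 1, 2, 8]
append data[-1]+data[0] = 8+6 = 14 → [6, 8, 1, 2, 8, 14]
data[-1] = 6 → [6, 8, 1, 2, 8, 6]
pop() removes 6 → [6, 8, 1, 2, 8]
reverse → [8, 2, 1, 8, 6]
pop() removes 6 → [8, 2, 1, 8]
reverse → [8, 1, 2, 8]
data[1]-data[-1] = 1-8 = -7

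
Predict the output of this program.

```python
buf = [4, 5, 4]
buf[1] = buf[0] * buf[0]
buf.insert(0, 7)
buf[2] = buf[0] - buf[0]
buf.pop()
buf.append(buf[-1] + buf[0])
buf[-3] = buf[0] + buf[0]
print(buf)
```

[7, 14, 0, 7]

buf[1] = buf[0]*buf[0] = 4*4 = 16 → [4, 16, 4]
insert 7 at 0 → [7, 4, 16, 4]
buf[2] = buf[0]-buf[0] = 7-7 = 0 → [7, 4, 0, 4]
pop() removes 4 → [7, 4, 0]
append buf[-1]+buf[0] = 0+7 = 7 → [7, 4, 0, 7]
buf[-3] = buf[0]+buf[0] = 7+7 = 14 → [7, 14, 0, 7]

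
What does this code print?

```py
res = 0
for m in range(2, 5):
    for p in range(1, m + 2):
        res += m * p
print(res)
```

102

m=2,p=1: res = 0+2 = 2
m=2,p=2: res = 2+4 = 6
m=2,p=3: res = 6+6 = 12
m=3,p=1: res = 12+3 = 15
m=3,p=2: res = 15+6 = 21
m=3,p=3: res = 21+9 = 30
m=3,p=4: res = 30+12 = 42
m=4,p=1: res = 42+4 = 46
m=4,p=2: res = 46+8 = 54
m=4,p=3: res = 54+12 = 66
m=4,p=4: res = 66+16 = 82
m=4,p=5: res = 82+20 = 102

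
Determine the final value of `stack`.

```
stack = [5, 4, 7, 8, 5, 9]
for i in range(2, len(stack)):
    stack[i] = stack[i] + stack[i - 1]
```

[5, 4, 11, 19, 24, 33]

i=2: stack[2] = 7+4 = 11 → [5, 4, 11, 8, 5, 9]
i=3: stack[3] = 8+11 = 19 → [5, 4, 11, 19, 5, 9]
i=4: stack[4] = 5+19 = 24 → [5, 4, 11, 19, 24, 9]
i=5: stack[5] = 9+24 = 33 → [5, 4, 11, 19, 24, 33]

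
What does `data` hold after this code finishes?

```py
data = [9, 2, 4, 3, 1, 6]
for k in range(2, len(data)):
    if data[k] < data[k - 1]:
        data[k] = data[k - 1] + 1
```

k=2: 4>=2, unchanged → [9, 2, 4, 3, 1, 6]
k=3: 3<4, data[3] = 4+1 = 5 → [9, 2, 4, 5, 1, 6]
k=4: 1<5, data[4] = 5+1 = 6 → [9, 2, 4, 5, 6, 6]
k=5: 6>=6, unchanged → [9, 2, 4, 5, 6, 6]

[9, 2, 4, 5, 6, 6]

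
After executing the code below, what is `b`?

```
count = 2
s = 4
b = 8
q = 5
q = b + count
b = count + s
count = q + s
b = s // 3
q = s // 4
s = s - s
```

q = 8+2 = 10
b = 2+4 = 6
count = 10+4 = 14
b = 4//3 = 1
q = 4//4 = 1
s = 4-4 = 0

1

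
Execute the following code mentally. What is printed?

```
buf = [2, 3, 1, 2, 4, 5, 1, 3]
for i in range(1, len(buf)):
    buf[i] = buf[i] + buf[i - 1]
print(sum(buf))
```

i=1: buf[1] = 3+2 = 5 → [2, 5, 1, 2, 4, 5, 1, 3]
i=2: buf[2] = 1+5 = 6 → [2, 5, 6, 2, 4, 5, 1, 3]
i=3: buf[3] = 2+6 = 8 → [2, 5, 6, 8, 4, 5, 1, 3]
i=4: buf[4] = 4+8 = 12 → [2, 5, 6, 8, 12, 5, 1, 3]
i=5: buf[5] = 5+12 = 17 → [2, 5, 6, 8, 12, 17, 1, 3]
i=6: buf[6] = 1+17 = 18 → [2, 5, 6, 8, 12, 17, 18, 3]
i=7: buf[7] = 3+18 = 21 → [2, 5, 6, 8, 12, 17, 18, 21]
sum = 89

89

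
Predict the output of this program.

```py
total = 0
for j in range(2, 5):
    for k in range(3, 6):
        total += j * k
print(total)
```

108

j=2,k=3: total = 0+6 = 6
j=2,k=4: total = 6+8 = 14
j=2,k=5: total = 14+10 = 24
j=3,k=3: total = 24+9 = 33
j=3,k=4: total = 33+12 = 45
j=3,k=5: total = 45+15 = 60
j=4,k=3: total = 60+12 = 72
j=4,k=4: total = 72+16 = 88
j=4,k=5: total = 88+20 = 108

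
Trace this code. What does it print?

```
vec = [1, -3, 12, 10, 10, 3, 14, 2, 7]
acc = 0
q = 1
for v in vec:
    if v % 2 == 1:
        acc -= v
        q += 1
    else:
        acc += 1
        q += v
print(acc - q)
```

v=1: odd, acc = 0-1 = -1; q=2
v=-3: odd, acc = (-1)-(-3) = 2; q=3
v=12: not odd, acc = 2+1 = 3; q=15
v=10: not odd, acc = 3+1 = 4; q=25
v=10: not odd, acc = 4+1 = 5; q=35
v=3: odd, acc = 5-3 = 2; q=36
v=14: not odd, acc = 2+1 = 3; q=50
v=2: not odd, acc = 3+1 = 4; q=52
v=7: odd, acc = 4-7 = -3; q=53
acc-q = (-3)-53 = -56

-56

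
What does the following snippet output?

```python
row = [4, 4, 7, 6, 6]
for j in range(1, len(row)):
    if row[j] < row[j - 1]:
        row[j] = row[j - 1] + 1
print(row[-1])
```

9

j=1: 4>=4, unchanged → [4, 4, 7, 6, 6]
j=2: 7>=4, unchanged → [4, 4, 7, 6, 6]
j=3: 6<7, row[3] = 7+1 = 8 → [4, 4, 7, 8, 6]
j=4: 6<8, row[4] = 8+1 = 9 → [4, 4, 7, 8, 9]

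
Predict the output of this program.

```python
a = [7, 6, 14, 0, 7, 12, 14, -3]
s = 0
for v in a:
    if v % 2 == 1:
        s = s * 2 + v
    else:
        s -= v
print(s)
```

v=7: odd, s = 0*2+7 = 7
v=6: not odd, s = 7-6 = 1
v=14: not odd, s = 1-14 = -13
v=0: not odd, s = (-13)-0 = -13
v=7: odd, s = (-13)*2+7 = -19
v=12: not odd, s = (-19)-12 = -31
v=14: not odd, s = (-31)-14 = -45
v=-3: odd, s = (-45)*2+(-3) = -93

-93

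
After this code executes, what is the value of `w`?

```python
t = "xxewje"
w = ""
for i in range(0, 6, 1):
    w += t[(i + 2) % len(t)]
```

i=0: add t[2]='e' → 'e'
i=1: add t[3]='w' → 'ew'
i=2: add t[4]='j' → 'ewj'
i=3: add t[5]='e' → 'ewje'
i=4: add t[0]='x' → 'ewjex'
i=5: add t[1]='x' → 'ewjexx'

'ewjexx'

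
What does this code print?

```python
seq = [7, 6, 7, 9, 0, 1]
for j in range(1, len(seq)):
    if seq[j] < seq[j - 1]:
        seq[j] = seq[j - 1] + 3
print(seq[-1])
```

j=1: 6<7, seq[1] = 7+3 = 10 → [7, 10, 7, 9, 0, 1]
j=2: 7<10, seq[2] = 10+3 = 13 → [7, 10, 13, 9, 0, 1]
j=3: 9<13, seq[3] = 13+3 = 16 → [7, 10, 13, 16, 0, 1]
j=4: 0<16, seq[4] = 16+3 = 19 → [7, 10, 13, 16, 19, 1]
j=5: 1<19, seq[5] = 19+3 = 22 → [7, 10, 13, 16, 19, 22]

22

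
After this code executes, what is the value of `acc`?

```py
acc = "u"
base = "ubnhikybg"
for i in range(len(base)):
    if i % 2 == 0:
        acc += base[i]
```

i=0: add 'u' → 'uu'
i=1: skip
i=2: add 'n' → 'uun'
i=3: skip
i=4: add 'i' → 'uuni'
i=5: skip
i=6: add 'y' → 'uuniy'
i=7: skip
i=8: add 'g' → 'uuniyg'

'uuniyg'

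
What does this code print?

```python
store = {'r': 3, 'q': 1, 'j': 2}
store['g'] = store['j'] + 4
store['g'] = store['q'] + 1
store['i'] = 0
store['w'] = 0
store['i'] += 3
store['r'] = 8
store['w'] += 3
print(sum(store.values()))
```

19

store['g'] = store['j']+4 = 6 → {'r': 3, 'q': 1, 'j': 2, 'g': 6}
store['g'] = store['q']+1 = 2 → {'r': 3, 'q': 1, 'j': 2, 'g': 2}
store['i'] = 0 → {'r': 3, 'q': 1, 'j': 2, 'g': 2, 'i': 0}
store['w'] = 0 → {'r': 3, 'q': 1, 'j': 2, 'g': 2, 'i': 0, 'w': 0}
store['i'] = 0+3 = 3 → {'r': 3, 'q': 1, 'j': 2, 'g': 2, 'i': 3, 'w': 0}
store['r'] = 8 → {'r': 8, 'q': 1, 'j': 2, 'g': 2, 'i': 3, 'w': 0}
store['w'] = 0+3 = 3 → {'r': 8, 'q': 1, 'j': 2, 'g': 2, 'i': 3, 'w': 3}
sum of values = 19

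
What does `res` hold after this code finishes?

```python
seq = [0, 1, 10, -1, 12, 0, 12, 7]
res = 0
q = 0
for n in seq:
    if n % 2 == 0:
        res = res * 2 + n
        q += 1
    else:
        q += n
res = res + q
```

152

n=0: even, res = 0*2+0 = 0; q=1
n=1: not even; q=2
n=10: even, res = 0*2+10 = 10; q=3
n=-1: not even; q=2
n=12: even, res = 10*2+12 = 32; q=3
n=0: even, res = 32*2+0 = 64; q=4
n=12: even, res = 64*2+12 = 140; q=5
n=7: not even; q=12
res+q = 140+12 = 152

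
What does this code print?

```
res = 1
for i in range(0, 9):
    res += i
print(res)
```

37

i=0: res = 1+0 = 1
i=1: res = 1+1 = 2
i=2: res = 2+2 = 4
i=3: res = 4+3 = 7
i=4: res = 7+4 = 11
i=5: res = 11+5 = 16
i=6: res = 16+6 = 22
i=7: res = 22+7 = 29
i=8: res = 29+8 = 37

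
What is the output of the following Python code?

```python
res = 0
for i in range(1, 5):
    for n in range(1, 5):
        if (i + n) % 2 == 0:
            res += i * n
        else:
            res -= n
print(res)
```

32

i=1,n=1: even sum, res = 0+1 = 1
i=1,n=2: odd sum, res = 1-2 = -1
i=1,n=3: even sum, res = (-1)+3 = 2
i=1,n=4: odd sum, res = 2-4 = -2
i=2,n=1: odd sum, res = (-2)-1 = -3
i=2,n=2: even sum, res = (-3)+4 = 1
i=2,n=3: odd sum, res = 1-3 = -2
i=2,n=4: even sum, res = (-2)+8 = 6
i=3,n=1: even sum, res = 6+3 = 9
i=3,n=2: odd sum, res = 9-2 = 7
i=3,n=3: even sum, res = 7+9 = 16
i=3,n=4: odd sum, res = 16-4 = 12
i=4,n=1: odd sum, res = 12-1 = 11
i=4,n=2: even sum, res = 11+8 = 19
i=4,n=3: odd sum, res = 19-3 = 16
i=4,n=4: even sum, res = 16+16 = 32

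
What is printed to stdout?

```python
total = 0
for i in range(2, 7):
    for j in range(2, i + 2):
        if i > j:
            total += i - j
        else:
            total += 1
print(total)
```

30

i=2,j=2: not 2>2, total = 0+1 = 1
i=2,j=3: not 2>3, total = 1+1 = 2
i=3,j=2: 3>2, total = 2+1 = 3
i=3,j=3: not 3>3, total = 3+1 = 4
i=3,j=4: not 3>4, total = 4+1 = 5
i=4,j=2: 4>2, total = 5+2 = 7
i=4,j=3: 4>3, total = 7+1 = 8
i=4,j=4: not 4>4, total = 8+1 = 9
i=4,j=5: not 4>5, total = 9+1 = 10
i=5,j=2: 5>2, total = 10+3 = 13
i=5,j=3: 5>3, total = 13+2 = 15
i=5,j=4: 5>4, total = 15+1 = 16
i=5,j=5: not 5>5, total = 16+1 = 17
i=5,j=6: not 5>6, total = 17+1 = 18
i=6,j=2: 6>2, total = 18+4 = 22
i=6,j=3: 6>3, total = 22+3 = 25
i=6,j=4: 6>4, total = 25+2 = 27
i=6,j=5: 6>5, total = 27+1 = 28
i=6,j=6: not 6>6, total = 28+1 = 29
i=6,j=7: not 6>7, total = 29+1 = 30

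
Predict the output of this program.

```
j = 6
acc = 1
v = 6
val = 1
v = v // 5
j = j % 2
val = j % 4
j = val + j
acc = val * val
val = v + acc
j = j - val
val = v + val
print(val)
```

2

v = 6//5 = 1
j = 6%2 = 0
val = 0%4 = 0
j = 0+0 = 0
acc = 0*0 = 0
val = 1+0 = 1
j = 0-1 = -1
val = 1+1 = 2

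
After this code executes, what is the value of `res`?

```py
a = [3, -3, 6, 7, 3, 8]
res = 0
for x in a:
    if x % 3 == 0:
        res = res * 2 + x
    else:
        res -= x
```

5

x=3: %3==0, res = 0*2+3 = 3
x=-3: %3==0, res = 3*2+(-3) = 3
x=6: %3==0, res = 3*2+6 = 12
x=7: not %3==0, res = 12-7 = 5
x=3: %3==0, res = 5*2+3 = 13
x=8: not %3==0, res = 13-8 = 5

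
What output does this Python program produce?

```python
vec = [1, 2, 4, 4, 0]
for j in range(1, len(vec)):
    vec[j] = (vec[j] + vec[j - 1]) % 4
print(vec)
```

j=1: vec[1] = (2+1)%4 = 3 → [1, 3, 4, 4, 0]
j=2: vec[2] = (4+3)%4 = 3 → [1, 3, 3, 4, 0]
j=3: vec[3] = (4+3)%4 = 3 → [1, 3, 3, 3, 0]
j=4: vec[4] = (0+3)%4 = 3 → [1, 3, 3, 3, 3]

[1, 3, 3, 3, 3]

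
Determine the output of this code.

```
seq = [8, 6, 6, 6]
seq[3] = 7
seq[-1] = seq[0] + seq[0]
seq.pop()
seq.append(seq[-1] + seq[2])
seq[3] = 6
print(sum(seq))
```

26

seq[3] = 7 → [8, 6, 6, 7]
seq[-1] = seq[0]+seq[0] = 8+8 = 16 → [8, 6, 6, 16]
pop() removes 16 → [8, 6, 6]
append seq[-1]+seq[2] = 6+6 = 12 → [8, 6, 6, 12]
seq[3] = 6 → [8, 6, 6, 6]
sum = 26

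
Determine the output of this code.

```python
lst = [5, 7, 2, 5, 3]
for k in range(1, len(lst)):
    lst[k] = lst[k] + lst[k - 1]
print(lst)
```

k=1: lst[1] = 7+5 = 12 → [5, 12, 2, 5, 3]
k=2: lst[2] = 2+12 = 14 → [5, 12, 14, 5, 3]
k=3: lst[3] = 5+14 = 19 → [5, 12, 14, 19, 3]
k=4: lst[4] = 3+19 = 22 → [5, 12, 14, 19, 22]

[5, 12, 14, 19, 22]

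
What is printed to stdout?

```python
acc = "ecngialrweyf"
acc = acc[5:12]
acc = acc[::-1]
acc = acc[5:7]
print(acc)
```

la

slice [5:12] → 'alrweyf'
reverse → 'fyewrla'
slice [5:7] → 'la'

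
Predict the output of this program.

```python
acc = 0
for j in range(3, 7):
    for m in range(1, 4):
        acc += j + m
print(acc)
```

78

j=3,m=1: acc = 0+4 = 4
j=3,m=2: acc = 4+5 = 9
j=3,m=3: acc = 9+6 = 15
j=4,m=1: acc = 15+5 = 20
j=4,m=2: acc = 20+6 = 26
j=4,m=3: acc = 26+7 = 33
j=5,m=1: acc = 33+6 = 39
j=5,m=2: acc = 39+7 = 46
j=5,m=3: acc = 46+8 = 54
j=6,m=1: acc = 54+7 = 61
j=6,m=2: acc = 61+8 = 69
j=6,m=3: acc = 69+9 = 78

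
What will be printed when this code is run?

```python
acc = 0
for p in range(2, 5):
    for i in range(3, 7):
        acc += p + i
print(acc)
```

p=2,i=3: acc = 0+5 = 5
p=2,i=4: acc = 5+6 = 11
p=2,i=5: acc = 11+7 = 18
p=2,i=6: acc = 18+8 = 26
p=3,i=3: acc = 26+6 = 32
p=3,i=4: acc = 32+7 = 39
p=3,i=5: acc = 39+8 = 47
p=3,i=6: acc = 47+9 = 56
p=4,i=3: acc = 56+7 = 63
p=4,i=4: acc = 63+8 = 71
p=4,i=5: acc = 71+9 = 80
p=4,i=6: acc = 80+10 = 90

90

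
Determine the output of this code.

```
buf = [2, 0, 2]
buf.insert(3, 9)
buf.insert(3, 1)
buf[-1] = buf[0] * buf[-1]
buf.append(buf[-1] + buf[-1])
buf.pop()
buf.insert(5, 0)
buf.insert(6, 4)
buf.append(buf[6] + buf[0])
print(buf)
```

insert 9 at 3 → [2, 0, 2, 9]
insert 1 at 3 → [2, 0, 2, 1, 9]
buf[-1] = buf[0]*buf[-1] = 2*9 = 18 → [2, 0, 2, 1, 18]
append buf[-1]+buf[-1] = 18+18 = 36 → [2, 0, 2, 1, 18, 36]
pop() removes 36 → [2, 0, 2, 1, 18]
insert 0 at 5 → [2, 0, 2, 1, 18, 0]
insert 4 at 6 → [2, 0, 2, 1, 18, 0, 4]
append buf[6]+buf[0] = 4+2 = 6 → [2, 0, 2, 1, 18, 0, 4, 6]

[2, 0, 2, 1, 18, 0, 4, 6]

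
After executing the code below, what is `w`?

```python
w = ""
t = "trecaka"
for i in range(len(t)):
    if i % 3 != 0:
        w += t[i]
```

i=0: skip
i=1: add 'r' → 'r'
i=2: add 'e' → 're'
i=3: skip
i=4: add 'a' → 'rea'
i=5: add 'k' → 'reak'
i=6: skip

'reak'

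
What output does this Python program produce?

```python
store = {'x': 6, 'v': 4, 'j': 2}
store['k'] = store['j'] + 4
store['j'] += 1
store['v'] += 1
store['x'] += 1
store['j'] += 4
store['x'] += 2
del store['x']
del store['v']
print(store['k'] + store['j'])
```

store['k'] = store['j']+4 = 6 → {'x': 6, 'v': 4, 'j': 2, 'k': 6}
store['j'] = 2+1 = 3 → {'x': 6, 'v': 4, 'j': 3, 'k': 6}
store['v'] = 4+1 = 5 → {'x': 6, 'v': 5, 'j': 3, 'k': 6}
store['x'] = 6+1 = 7 → {'x': 7, 'v': 5, 'j': 3, 'k': 6}
store['j'] = 3+4 = 7 → {'x': 7, 'v': 5, 'j': 7, 'k': 6}
store['x'] = 7+2 = 9 → {'x': 9, 'v': 5, 'j': 7, 'k': 6}
del 'x' → {'v': 5, 'j': 7, 'k': 6}
del 'v' → {'j': 7, 'k': 6}
store['k']+store['j'] = 6+7 = 13

13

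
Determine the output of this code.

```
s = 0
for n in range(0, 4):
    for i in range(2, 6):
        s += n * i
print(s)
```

n=0,i=2: s = 0+0 = 0
n=0,i=3: s = 0+0 = 0
n=0,i=4: s = 0+0 = 0
n=0,i=5: s = 0+0 = 0
n=1,i=2: s = 0+2 = 2
n=1,i=3: s = 2+3 = 5
n=1,i=4: s = 5+4 = 9
n=1,i=5: s = 9+5 = 14
n=2,i=2: s = 14+4 = 18
n=2,i=3: s = 18+6 = 24
n=2,i=4: s = 24+8 = 32
n=2,i=5: s = 32+10 = 42
n=3,i=2: s = 42+6 = 48
n=3,i=3: s = 48+9 = 57
n=3,i=4: s = 57+12 = 69
n=3,i=5: s = 69+15 = 84

84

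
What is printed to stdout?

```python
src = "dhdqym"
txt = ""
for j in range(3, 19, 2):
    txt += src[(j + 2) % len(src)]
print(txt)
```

j=3: add src[5]='m' → 'm'
j=5: add src[1]='h' → 'mh'
j=7: add src[3]='q' → 'mhq'
j=9: add src[5]='m' → 'mhqm'
j=11: add src[1]='h' → 'mhqmh'
j=13: add src[3]='q' → 'mhqmhq'
j=15: add src[5]='m' → 'mhqmhqm'
j=17: add src[1]='h' → 'mhqmhqmh'

mhqmhqmh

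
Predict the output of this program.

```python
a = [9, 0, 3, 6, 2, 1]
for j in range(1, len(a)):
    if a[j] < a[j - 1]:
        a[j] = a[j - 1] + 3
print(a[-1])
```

24

j=1: 0<9, a[1] = 9+3 = 12 → [9, 12, 3, 6, 2, 1]
j=2: 3<12, a[2] = 12+3 = 15 → [9, 12, 15, 6, 2, 1]
j=3: 6<15, a[3] = 15+3 = 18 → [9, 12, 15, 18, 2, 1]
j=4: 2<18, a[4] = 18+3 = 21 → [9, 12, 15, 18, 21, 1]
j=5: 1<21, a[5] = 21+3 = 24 → [9, 12, 15, 18, 21, 24]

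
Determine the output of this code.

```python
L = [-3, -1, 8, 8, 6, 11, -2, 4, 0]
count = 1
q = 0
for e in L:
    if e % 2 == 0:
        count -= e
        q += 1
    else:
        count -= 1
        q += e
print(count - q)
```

e=-3: not even, count = 1-1 = 0; q=-3
e=-1: not even, count = 0-1 = -1; q=-4
e=8: even, count = (-1)-8 = -9; q=-3
e=8: even, count = (-9)-8 = -17; q=-2
e=6: even, count = (-17)-6 = -23; q=-1
e=11: not even, count = (-23)-1 = -24; q=10
e=-2: even, count = (-24)-(-2) = -22; q=11
e=4: even, count = (-22)-4 = -26; q=12
e=0: even, count = (-26)-0 = -26; q=13
count-q = (-26)-13 = -39

-39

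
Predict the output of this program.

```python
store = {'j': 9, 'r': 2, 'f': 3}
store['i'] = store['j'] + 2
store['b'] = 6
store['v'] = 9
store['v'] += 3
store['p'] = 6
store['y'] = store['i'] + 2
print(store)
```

{'j': 9, 'r': 2, 'f': 3, 'i': 11, 'b': 6, 'v': 12, 'p': 6, 'y': 13}

store['i'] = store['j']+2 = 11 → {'j': 9, 'r': 2, 'f': 3, 'i': 11}
store['b'] = 6 → {'j': 9, 'r': 2, 'f': 3, 'i': 11, 'b': 6}
store['v'] = 9 → {'j': 9, 'r': 2, 'f': 3, 'i': 11, 'b': 6, 'v': 9}
store['v'] = 9+3 = 12 → {'j': 9, 'r': 2, 'f': 3, 'i': 11, 'b': 6, 'v': 12}
store['p'] = 6 → {'j': 9, 'r': 2, 'f': 3, 'i': 11, 'b': 6, 'v': 12, 'p': 6}
store['y'] = store['i']+2 = 13 → {'j': 9, 'r': 2, 'f': 3, 'i': 11, 'b': 6, 'v': 12, 'p': 6, 'y': 13}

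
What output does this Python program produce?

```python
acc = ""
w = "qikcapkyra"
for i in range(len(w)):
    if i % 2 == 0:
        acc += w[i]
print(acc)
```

i=0: add 'q' → 'q'
i=1: skip
i=2: add 'k' → 'qk'
i=3: skip
i=4: add 'a' → 'qka'
i=5: skip
i=6: add 'k' → 'qkak'
i=7: skip
i=8: add 'r' → 'qkakr'
i=9: skip

qkakr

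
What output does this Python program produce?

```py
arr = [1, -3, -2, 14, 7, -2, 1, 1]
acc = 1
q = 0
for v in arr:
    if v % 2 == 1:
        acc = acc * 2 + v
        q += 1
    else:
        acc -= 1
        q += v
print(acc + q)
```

v=1: odd, acc = 1*2+1 = 3; q=1
v=-3: odd, acc = 3*2+(-3) = 3; q=2
v=-2: not odd, acc = 3-1 = 2; q=0
v=14: not odd, acc = 2-1 = 1; q=14
v=7: odd, acc = 1*2+7 = 9; q=15
v=-2: not odd, acc = 9-1 = 8; q=13
v=1: odd, acc = 8*2+1 = 17; q=14
v=1: odd, acc = 17*2+1 = 35; q=15
acc+q = 35+15 = 50

50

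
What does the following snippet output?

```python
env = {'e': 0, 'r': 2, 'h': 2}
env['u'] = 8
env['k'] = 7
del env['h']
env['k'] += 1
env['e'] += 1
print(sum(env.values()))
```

env['u'] = 8 → {'e': 0, 'r': 2, 'h': 2, 'u': 8}
env['k'] = 7 → {'e': 0, 'r': 2, 'h': 2, 'u': 8, 'k': 7}
del 'h' → {'e': 0, 'r': 2, 'u': 8, 'k': 7}
env['k'] = 7+1 = 8 → {'e': 0, 'r': 2, 'u': 8, 'k': 8}
env['e'] = 0+1 = 1 → {'e': 1, 'r': 2, 'u': 8, 'k': 8}
sum of values = 19

19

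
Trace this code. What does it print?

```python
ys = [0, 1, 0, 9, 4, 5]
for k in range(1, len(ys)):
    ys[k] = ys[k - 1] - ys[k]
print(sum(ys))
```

k=1: ys[1] = 0-1 = -1 → [0, -1, 0, 9, 4, 5]
k=2: ys[2] = (-1)-0 = -1 → [0, -1, -1, 9, 4, 5]
k=3: ys[3] = (-1)-9 = -10 → [0, -1, -1, -10, 4, 5]
k=4: ys[4] = (-10)-4 = -14 → [0, -1, -1, -10, -14, 5]
k=5: ys[5] = (-14)-5 = -19 → [0, -1, -1, -10, -14, -19]
sum = -45

-45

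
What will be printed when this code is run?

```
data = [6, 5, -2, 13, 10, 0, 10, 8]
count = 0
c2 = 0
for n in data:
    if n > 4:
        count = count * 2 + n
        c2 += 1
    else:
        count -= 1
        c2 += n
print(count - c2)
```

420

n=6: >4, count = 0*2+6 = 6; c2=1
n=5: >4, count = 6*2+5 = 17; c2=2
n=-2: not >4, count = 17-1 = 16; c2=0
n=13: >4, count = 16*2+13 = 45; c2=1
n=10: >4, count = 45*2+10 = 100; c2=2
n=0: not >4, count = 100-1 = 99; c2=2
n=10: >4, count = 99*2+10 = 208; c2=3
n=8: >4, count = 208*2+8 = 424; c2=4
count-c2 = 424-4 = 420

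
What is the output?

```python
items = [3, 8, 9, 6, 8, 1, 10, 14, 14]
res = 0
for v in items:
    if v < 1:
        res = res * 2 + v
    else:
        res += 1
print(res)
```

v=3: not <1, res = 0+1 = 1
v=8: not <1, res = 1+1 = 2
v=9: not <1, res = 2+1 = 3
v=6: not <1, res = 3+1 = 4
v=8: not <1, res = 4+1 = 5
v=1: not <1, res = 5+1 = 6
v=10: not <1, res = 6+1 = 7
v=14: not <1, res = 7+1 = 8
v=14: not <1, res = 8+1 = 9

9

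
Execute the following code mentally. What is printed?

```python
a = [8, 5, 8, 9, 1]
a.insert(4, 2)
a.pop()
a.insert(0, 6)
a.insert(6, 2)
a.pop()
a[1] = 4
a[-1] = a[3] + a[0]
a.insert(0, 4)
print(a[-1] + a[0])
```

insert 2 at 4 → [8, 5, 8, 9, 2, 1]
pop() removes 1 → [8, 5, 8, 9, 2]
insert 6 at 0 → [6, 8, 5, 8, 9, 2]
insert 2 at 6 → [6, 8, 5, 8, 9, 2, 2]
pop() removes 2 → [6, 8, 5, 8, 9, 2]
a[1] = 4 → [6, 4, 5, 8, 9, 2]
a[-1] = a[3]+a[0] = 8+6 = 14 → [6, 4, 5, 8, 9, 14]
insert 4 at 0 → [4, 6, 4, 5, 8, 9, 14]
a[-1]+a[0] = 14+4 = 18

18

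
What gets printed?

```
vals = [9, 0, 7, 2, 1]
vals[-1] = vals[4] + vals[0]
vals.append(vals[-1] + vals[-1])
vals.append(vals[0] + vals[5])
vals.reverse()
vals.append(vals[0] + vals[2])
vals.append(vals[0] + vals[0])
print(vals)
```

[29, 20, 10, 2, 7, 0, 9, 39, 58]

vals[-1] = vals[4]+vals[0] = 1+9 = 10 → [9, 0, 7, 2, 10]
append vals[-1]+vals[-1] = 10+10 = 20 → [9, 0, 7, 2, 10, 20]
append vals[0]+vals[5] = 9+20 = 29 → [9, 0, 7, 2, 10, 20, 29]
reverse → [29, 20, 10, 2, 7, 0, 9]
append vals[0]+vals[2] = 29+10 = 39 → [29, 20, 10, 2, 7, 0, 9, 39]
append vals[0]+vals[0] = 29+29 = 58 → [29, 20, 10, 2, 7, 0, 9, 39, 58]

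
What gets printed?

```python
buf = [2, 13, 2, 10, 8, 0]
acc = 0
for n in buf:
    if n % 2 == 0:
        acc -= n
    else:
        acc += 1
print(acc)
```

n=2: even, acc = 0-2 = -2
n=13: not even, acc = (-2)+1 = -1
n=2: even, acc = (-1)-2 = -3
n=10: even, acc = (-3)-10 = -13
n=8: even, acc = (-13)-8 = -21
n=0: even, acc = (-21)-0 = -21

-21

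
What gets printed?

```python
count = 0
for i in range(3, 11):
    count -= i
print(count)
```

-52

i=3: count = 0-3 = -3
i=4: count = (-3)-4 = -7
i=5: count = (-7)-5 = -12
i=6: count = (-12)-6 = -18
i=7: count = (-18)-7 = -25
i=8: count = (-25)-8 = -33
i=9: count = (-33)-9 = -42
i=10: count = (-42)-10 = -52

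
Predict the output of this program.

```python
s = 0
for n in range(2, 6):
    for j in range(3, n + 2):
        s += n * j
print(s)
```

n=2,j=3: s = 0+6 = 6
n=3,j=3: s = 6+9 = 15
n=3,j=4: s = 15+12 = 27
n=4,j=3: s = 27+12 = 39
n=4,j=4: s = 39+16 = 55
n=4,j=5: s = 55+20 = 75
n=5,j=3: s = 75+15 = 90
n=5,j=4: s = 90+20 = 110
n=5,j=5: s = 110+25 = 135
n=5,j=6: s = 135+30 = 165

165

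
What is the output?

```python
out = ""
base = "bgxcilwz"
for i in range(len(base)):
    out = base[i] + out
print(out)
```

zwlicxgb

i=0: prepend 'b' → 'b'
i=1: prepend 'g' → 'gb'
i=2: prepend 'x' → 'xgb'
i=3: prepend 'c' → 'cxgb'
i=4: prepend 'i' → 'icxgb'
i=5: prepend 'l' → 'licxgb'
i=6: prepend 'w' → 'wlicxgb'
i=7: prepend 'z' → 'zwlicxgb'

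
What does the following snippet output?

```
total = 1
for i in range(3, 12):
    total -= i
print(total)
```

i=3: total = 1-3 = -2
i=4: total = (-2)-4 = -6
i=5: total = (-6)-5 = -11
i=6: total = (-11)-6 = -17
i=7: total = (-17)-7 = -24
i=8: total = (-24)-8 = -32
i=9: total = (-32)-9 = -41
i=10: total = (-41)-10 = -51
i=11: total = (-51)-11 = -62

-62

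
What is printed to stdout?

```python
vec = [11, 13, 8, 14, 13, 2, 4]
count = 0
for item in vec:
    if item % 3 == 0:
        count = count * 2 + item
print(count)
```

item=11: not %3==0
item=13: not %3==0
item=8: not %3==0
item=14: not %3==0
item=13: not %3==0
item=2: not %3==0
item=4: not %3==0

0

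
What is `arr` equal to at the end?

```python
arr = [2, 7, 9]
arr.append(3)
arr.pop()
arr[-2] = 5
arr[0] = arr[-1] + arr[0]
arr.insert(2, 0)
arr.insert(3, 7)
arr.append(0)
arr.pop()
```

[11, 5, 0, 7, 9]

append 3 → [2, 7, 9, 3]
pop() removes 3 → [2, 7, 9]
arr[-2] = 5 → [2, 5, 9]
arr[0] = arr[-1]+arr[0] = 9+2 = 11 → [11, 5, 9]
insert 0 at 2 → [11, 5, 0, 9]
insert 7 at 3 → [11, 5, 0, 7, 9]
append 0 → [11, 5, 0, 7, 9, 0]
pop() removes 0 → [11, 5, 0, 7, 9]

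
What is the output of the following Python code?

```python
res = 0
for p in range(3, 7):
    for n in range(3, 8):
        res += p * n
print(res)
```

p=3,n=3: res = 0+9 = 9
p=3,n=4: res = 9+12 = 21
p=3,n=5: res = 21+15 = 36
p=3,n=6: res = 36+18 = 54
p=3,n=7: res = 54+21 = 75
p=4,n=3: res = 75+12 = 87
p=4,n=4: res = 87+16 = 103
p=4,n=5: res = 103+20 = 123
p=4,n=6: res = 123+24 = 147
p=4,n=7: res = 147+28 = 175
p=5,n=3: res = 175+15 = 190
p=5,n=4: res = 190+20 = 210
p=5,n=5: res = 210+25 = 235
p=5,n=6: res = 235+30 = 265
p=5,n=7: res = 265+35 = 300
p=6,n=3: res = 300+18 = 318
p=6,n=4: res = 318+24 = 342
p=6,n=5: res = 342+30 = 372
p=6,n=6: res = 372+36 = 408
p=6,n=7: res = 408+42 = 450

450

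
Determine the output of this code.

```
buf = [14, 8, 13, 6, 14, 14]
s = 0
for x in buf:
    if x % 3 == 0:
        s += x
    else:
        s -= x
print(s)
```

x=14: not %3==0, s = 0-14 = -14
x=8: not %3==0, s = (-14)-8 = -22
x=13: not %3==0, s = (-22)-13 = -35
x=6: %3==0, s = (-35)+6 = -29
x=14: not %3==0, s = (-29)-14 = -43
x=14: not %3==0, s = (-43)-14 = -57

-57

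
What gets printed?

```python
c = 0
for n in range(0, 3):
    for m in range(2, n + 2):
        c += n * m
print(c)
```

n=1,m=2: c = 0+2 = 2
n=2,m=2: c = 2+4 = 6
n=2,m=3: c = 6+6 = 12

12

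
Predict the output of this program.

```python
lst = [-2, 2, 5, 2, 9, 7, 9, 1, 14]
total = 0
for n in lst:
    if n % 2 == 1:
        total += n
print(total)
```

n=-2: not odd
n=2: not odd
n=5: odd, total = 0+5 = 5
n=2: not odd
n=9: odd, total = 5+9 = 14
n=7: odd, total = 14+7 = 21
n=9: odd, total = 21+9 = 30
n=1: odd, total = 30+1 = 31
n=14: not odd

31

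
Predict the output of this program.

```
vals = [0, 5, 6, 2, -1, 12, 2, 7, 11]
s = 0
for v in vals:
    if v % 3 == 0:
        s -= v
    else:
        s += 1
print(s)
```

-12

v=0: %3==0, s = 0-0 = 0
v=5: not %3==0, s = 0+1 = 1
v=6: %3==0, s = 1-6 = -5
v=2: not %3==0, s = (-5)+1 = -4
v=-1: not %3==0, s = (-4)+1 = -3
v=12: %3==0, s = (-3)-12 = -15
v=2: not %3==0, s = (-15)+1 = -14
v=7: not %3==0, s = (-14)+1 = -13
v=11: not %3==0, s = (-13)+1 = -12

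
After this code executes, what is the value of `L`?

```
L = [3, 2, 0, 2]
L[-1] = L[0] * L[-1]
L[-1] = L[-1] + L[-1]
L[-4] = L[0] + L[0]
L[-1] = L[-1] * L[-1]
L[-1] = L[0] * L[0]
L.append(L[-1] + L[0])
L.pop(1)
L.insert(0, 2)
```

[2, 6, 0, 36, 42]

L[-1] = L[0]*L[-1] = 3*2 = 6 → [3, 2, 0, 6]
L[-1] = L[-1]+L[-1] = 6+6 = 12 → [3, 2, 0, 12]
L[-4] = L[0]+L[0] = 3+3 = 6 → [6, 2, 0, 12]
L[-1] = L[-1]*L[-1] = 12*12 = 144 → [6, 2, 0, 144]
L[-1] = L[0]*L[0] = 6*6 = 36 → [6, 2, 0, 36]
append L[-1]+L[0] = 36+6 = 42 → [6, 2, 0, 36, 42]
pop(1) removes 2 → [6, 0, 36, 42]
insert 2 at 0 → [2, 6, 0, 36, 42]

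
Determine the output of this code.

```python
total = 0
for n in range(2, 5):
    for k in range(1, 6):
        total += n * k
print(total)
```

n=2,k=1: total = 0+2 = 2
n=2,k=2: total = 2+4 = 6
n=2,k=3: total = 6+6 = 12
n=2,k=4: total = 12+8 = 20
n=2,k=5: total = 20+10 = 30
n=3,k=1: total = 30+3 = 33
n=3,k=2: total = 33+6 = 39
n=3,k=3: total = 39+9 = 48
n=3,k=4: total = 48+12 = 60
n=3,k=5: total = 60+15 = 75
n=4,k=1: total = 75+4 = 79
n=4,k=2: total = 79+8 = 87
n=4,k=3: total = 87+12 = 99
n=4,k=4: total = 99+16 = 115
n=4,k=5: total = 115+20 = 135

135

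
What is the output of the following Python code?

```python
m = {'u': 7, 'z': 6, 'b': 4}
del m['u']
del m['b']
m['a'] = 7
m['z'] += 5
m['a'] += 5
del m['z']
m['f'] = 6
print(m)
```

{'a': 12, 'f': 6}

del 'u' → {'z': 6, 'b': 4}
del 'b' → {'z': 6}
m['a'] = 7 → {'z': 6, 'a': 7}
m['z'] = 6+5 = 11 → {'z': 11, 'a': 7}
m['a'] = 7+5 = 12 → {'z': 11, 'a': 12}
del 'z' → {'a': 12}
m['f'] = 6 → {'a': 12, 'f': 6}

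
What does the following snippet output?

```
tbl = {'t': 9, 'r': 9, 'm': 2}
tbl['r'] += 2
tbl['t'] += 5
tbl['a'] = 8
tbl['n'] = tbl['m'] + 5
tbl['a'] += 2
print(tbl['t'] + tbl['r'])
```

25

tbl['r'] = 9+2 = 11 → {'t': 9, 'r': 11, 'm': 2}
tbl['t'] = 9+5 = 14 → {'t': 14, 'r': 11, 'm': 2}
tbl['a'] = 8 → {'t': 14, 'r': 11, 'm': 2, 'a': 8}
tbl['n'] = tbl['m']+5 = 7 → {'t': 14, 'r': 11, 'm': 2, 'a': 8, 'n': 7}
tbl['a'] = 8+2 = 10 → {'t': 14, 'r': 11, 'm': 2, 'a': 10, 'n': 7}
tbl['t']+tbl['r'] = 14+11 = 25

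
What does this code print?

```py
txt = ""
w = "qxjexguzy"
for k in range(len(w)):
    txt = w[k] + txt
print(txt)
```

yzugxejxq

k=0: prepend 'q' → 'q'
k=1: prepend 'x' → 'xq'
k=2: prepend 'j' → 'jxq'
k=3: prepend 'e' → 'ejxq'
k=4: prepend 'x' → 'xejxq'
k=5: prepend 'g' → 'gxejxq'
k=6: prepend 'u' → 'ugxejxq'
k=7: prepend 'z' → 'zugxejxq'
k=8: prepend 'y' → 'yzugxejxq'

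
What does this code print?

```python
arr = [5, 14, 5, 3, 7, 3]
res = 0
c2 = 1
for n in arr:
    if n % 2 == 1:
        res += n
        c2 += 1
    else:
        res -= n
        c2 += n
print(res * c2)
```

n=5: odd, res = 0+5 = 5; c2=2
n=14: not odd, res = 5-14 = -9; c2=16
n=5: odd, res = (-9)+5 = -4; c2=17
n=3: odd, res = (-4)+3 = -1; c2=18
n=7: odd, res = (-1)+7 = 6; c2=19
n=3: odd, res = 6+3 = 9; c2=20
res*c2 = 9*20 = 180

180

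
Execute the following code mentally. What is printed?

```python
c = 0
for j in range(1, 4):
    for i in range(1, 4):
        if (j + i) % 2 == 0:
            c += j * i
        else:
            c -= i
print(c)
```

12

j=1,i=1: even sum, c = 0+1 = 1
j=1,i=2: odd sum, c = 1-2 = -1
j=1,i=3: even sum, c = (-1)+3 = 2
j=2,i=1: odd sum, c = 2-1 = 1
j=2,i=2: even sum, c = 1+4 = 5
j=2,i=3: odd sum, c = 5-3 = 2
j=3,i=1: even sum, c = 2+3 = 5
j=3,i=2: odd sum, c = 5-2 = 3
j=3,i=3: even sum, c = 3+9 = 12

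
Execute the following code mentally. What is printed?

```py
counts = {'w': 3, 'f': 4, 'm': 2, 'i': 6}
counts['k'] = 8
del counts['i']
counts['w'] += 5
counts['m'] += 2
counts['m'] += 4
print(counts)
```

counts['k'] = 8 → {'w': 3, 'f': 4, 'm': 2, 'i': 6, 'k': 8}
del 'i' → {'w': 3, 'f': 4, 'm': 2, 'k': 8}
counts['w'] = 3+5 = 8 → {'w': 8, 'f': 4, 'm': 2, 'k': 8}
counts['m'] = 2+2 = 4 → {'w': 8, 'f': 4, 'm': 4, 'k': 8}
counts['m'] = 4+4 = 8 → {'w': 8, 'f': 4, 'm': 8, 'k': 8}

{'w': 8, 'f': 4, 'm': 8, 'k': 8}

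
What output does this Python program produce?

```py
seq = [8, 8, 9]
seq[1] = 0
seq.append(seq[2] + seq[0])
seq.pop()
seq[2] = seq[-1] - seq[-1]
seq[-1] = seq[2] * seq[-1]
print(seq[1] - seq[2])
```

0

seq[1] = 0 → [8, 0, 9]
append seq[2]+seq[0] = 9+8 = 17 → [8, 0, 9, 17]
pop() removes 17 → [8, 0, 9]
seq[2] = seq[-1]-seq[-1] = 9-9 = 0 → [8, 0, 0]
seq[-1] = seq[2]*seq[-1] = 0*0 = 0 → [8, 0, 0]
seq[1]-seq[2] = 0-0 = 0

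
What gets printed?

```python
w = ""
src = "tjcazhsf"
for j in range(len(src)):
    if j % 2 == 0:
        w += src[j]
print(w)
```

tczs

j=0: add 't' → 't'
j=1: skip
j=2: add 'c' → 'tc'
j=3: skip
j=4: add 'z' → 'tcz'
j=5: skip
j=6: add 's' → 'tczs'
j=7: skip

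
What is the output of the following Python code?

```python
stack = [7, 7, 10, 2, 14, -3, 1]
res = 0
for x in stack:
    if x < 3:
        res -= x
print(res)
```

x=7: not <3
x=7: not <3
x=10: not <3
x=2: <3, res = 0-2 = -2
x=14: not <3
x=-3: <3, res = (-2)-(-3) = 1
x=1: <3, res = 1-1 = 0

0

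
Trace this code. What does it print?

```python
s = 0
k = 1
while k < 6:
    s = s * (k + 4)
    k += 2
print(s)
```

0

k=1: s = 0*5 = 0
k=3: s = 0*7 = 0
k=5: s = 0*9 = 0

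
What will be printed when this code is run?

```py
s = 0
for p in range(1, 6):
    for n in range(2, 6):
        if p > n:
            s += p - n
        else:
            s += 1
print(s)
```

p=1,n=2: not 1>2, s = 0+1 = 1
p=1,n=3: not 1>3, s = 1+1 = 2
p=1,n=4: not 1>4, s = 2+1 = 3
p=1,n=5: not 1>5, s = 3+1 = 4
p=2,n=2: not 2>2, s = 4+1 = 5
p=2,n=3: not 2>3, s = 5+1 = 6
p=2,n=4: not 2>4, s = 6+1 = 7
p=2,n=5: not 2>5, s = 7+1 = 8
p=3,n=2: 3>2, s = 8+1 = 9
p=3,n=3: not 3>3, s = 9+1 = 10
p=3,n=4: not 3>4, s = 10+1 = 11
p=3,n=5: not 3>5, s = 11+1 = 12
p=4,n=2: 4>2, s = 12+2 = 14
p=4,n=3: 4>3, s = 14+1 = 15
p=4,n=4: not 4>4, s = 15+1 = 16
p=4,n=5: not 4>5, s = 16+1 = 17
p=5,n=2: 5>2, s = 17+3 = 20
p=5,n=3: 5>3, s = 20+2 = 22
p=5,n=4: 5>4, s = 22+1 = 23
p=5,n=5: not 5>5, s = 23+1 = 24

24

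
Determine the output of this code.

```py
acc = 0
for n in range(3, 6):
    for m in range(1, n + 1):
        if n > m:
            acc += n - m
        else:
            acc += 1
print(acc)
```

22

n=3,m=1: 3>1, acc = 0+2 = 2
n=3,m=2: 3>2, acc = 2+1 = 3
n=3,m=3: not 3>3, acc = 3+1 = 4
n=4,m=1: 4>1, acc = 4+3 = 7
n=4,m=2: 4>2, acc = 7+2 = 9
n=4,m=3: 4>3, acc = 9+1 = 10
n=4,m=4: not 4>4, acc = 10+1 = 11
n=5,m=1: 5>1, acc = 11+4 = 15
n=5,m=2: 5>2, acc = 15+3 = 18
n=5,m=3: 5>3, acc = 18+2 = 20
n=5,m=4: 5>4, acc = 20+1 = 21
n=5,m=5: not 5>5, acc = 21+1 = 22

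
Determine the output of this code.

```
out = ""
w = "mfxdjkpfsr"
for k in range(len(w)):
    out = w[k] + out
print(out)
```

rsfpkjdxfm

k=0: prepend 'm' → 'm'
k=1: prepend 'f' → 'fm'
k=2: prepend 'x' → 'xfm'
k=3: prepend 'd' → 'dxfm'
k=4: prepend 'j' → 'jdxfm'
k=5: prepend 'k' → 'kjdxfm'
k=6: prepend 'p' → 'pkjdxfm'
k=7: prepend 'f' → 'fpkjdxfm'
k=8: prepend 's' → 'sfpkjdxfm'
k=9: prepend 'r' → 'rsfpkjdxfm'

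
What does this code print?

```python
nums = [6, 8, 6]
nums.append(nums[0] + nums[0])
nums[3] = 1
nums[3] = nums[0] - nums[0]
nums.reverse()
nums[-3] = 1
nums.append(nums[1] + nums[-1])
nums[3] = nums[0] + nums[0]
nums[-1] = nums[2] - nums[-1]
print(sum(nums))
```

10

append nums[0]+nums[0] = 6+6 = 12 → [6, 8, 6, 12]
nums[3] = 1 → [6, 8, 6, 1]
nums[3] = nums[0]-nums[0] = 6-6 = 0 → [6, 8, 6, 0]
reverse → [0, 6, 8, 6]
nums[-3] = 1 → [0, 1, 8, 6]
append nums[1]+nums[-1] = 1+6 = 7 → [0, 1, 8, 6, 7]
nums[3] = nums[0]+nums[0] = 0+0 = 0 → [0, 1, 8, 0, 7]
nums[-1] = nums[2]-nums[-1] = 8-7 = 1 → [0, 1, 8, 0, 1]
sum = 10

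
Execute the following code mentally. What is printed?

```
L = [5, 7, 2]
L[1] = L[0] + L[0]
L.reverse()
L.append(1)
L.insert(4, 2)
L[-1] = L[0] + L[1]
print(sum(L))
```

L[1] = L[0]+L[0] = 5+5 = 10 → [5, 10, 2]
reverse → [2, 10, 5]
append 1 → [2, 10, 5, 1]
insert 2 at 4 → [2, 10, 5, 1, 2]
L[-1] = L[0]+L[1] = 2+10 = 12 → [2, 10, 5, 1, 12]
sum = 30

30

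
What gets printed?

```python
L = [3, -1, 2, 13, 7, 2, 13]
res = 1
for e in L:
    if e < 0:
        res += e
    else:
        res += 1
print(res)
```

e=3: not <0, res = 1+1 = 2
e=-1: <0, res = 2+(-1) = 1
e=2: not <0, res = 1+1 = 2
e=13: not <0, res = 2+1 = 3
e=7: not <0, res = 3+1 = 4
e=2: not <0, res = 4+1 = 5
e=13: not <0, res = 5+1 = 6

6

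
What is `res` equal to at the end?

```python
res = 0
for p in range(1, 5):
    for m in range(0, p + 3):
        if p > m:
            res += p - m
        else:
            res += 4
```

p=1,m=0: 1>0, res = 0+1 = 1
p=1,m=1: not 1>1, res = 1+4 = 5
p=1,m=2: not 1>2, res = 5+4 = 9
p=1,m=3: not 1>3, res = 9+4 = 13
p=2,m=0: 2>0, res = 13+2 = 15
p=2,m=1: 2>1, res = 15+1 = 16
p=2,m=2: not 2>2, res = 16+4 = 20
p=2,m=3: not 2>3, res = 20+4 = 24
p=2,m=4: not 2>4, res = 24+4 = 28
p=3,m=0: 3>0, res = 28+3 = 31
p=3,m=1: 3>1, res = 31+2 = 33
p=3,m=2: 3>2, res = 33+1 = 34
p=3,m=3: not 3>3, res = 34+4 = 38
p=3,m=4: not 3>4, res = 38+4 = 42
p=3,m=5: not 3>5, res = 42+4 = 46
p=4,m=0: 4>0, res = 46+4 = 50
p=4,m=1: 4>1, res = 50+3 = 53
p=4,m=2: 4>2, res = 53+2 = 55
p=4,m=3: 4>3, res = 55+1 = 56
p=4,m=4: not 4>4, res = 56+4 = 60
p=4,m=5: not 4>5, res = 60+4 = 64
p=4,m=6: not 4>6, res = 64+4 = 68

68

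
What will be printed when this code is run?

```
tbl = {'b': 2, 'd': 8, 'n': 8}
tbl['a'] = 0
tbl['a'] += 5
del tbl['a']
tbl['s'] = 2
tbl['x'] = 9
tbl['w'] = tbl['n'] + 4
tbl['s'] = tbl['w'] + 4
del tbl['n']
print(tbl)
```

tbl['a'] = 0 → {'b': 2, 'd': 8, 'n': 8, 'a': 0}
tbl['a'] = 0+5 = 5 → {'b': 2, 'd': 8, 'n': 8, 'a': 5}
del 'a' → {'b': 2, 'd': 8, 'n': 8}
tbl['s'] = 2 → {'b': 2, 'd': 8, 'n': 8, 's': 2}
tbl['x'] = 9 → {'b': 2, 'd': 8, 'n': 8, 's': 2, 'x': 9}
tbl['w'] = tbl['n']+4 = 12 → {'b': 2, 'd': 8, 'n': 8, 's': 2, 'x': 9, 'w': 12}
tbl['s'] = tbl['w']+4 = 16 → {'b': 2, 'd': 8, 'n': 8, 's': 16, 'x': 9, 'w': 12}
del 'n' → {'b': 2, 'd': 8, 's': 16, 'x': 9, 'w': 12}

{'b': 2, 'd': 8, 's': 16, 'x': 9, 'w': 12}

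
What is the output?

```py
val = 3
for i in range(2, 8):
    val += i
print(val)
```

i=2: val = 3+2 = 5
i=3: val = 5+3 = 8
i=4: val = 8+4 = 12
i=5: val = 12+5 = 17
i=6: val = 17+6 = 23
i=7: val = 23+7 = 30

30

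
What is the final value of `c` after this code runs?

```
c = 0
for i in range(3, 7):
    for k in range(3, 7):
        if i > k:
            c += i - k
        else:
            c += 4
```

i=3,k=3: not 3>3, c = 0+4 = 4
i=3,k=4: not 3>4, c = 4+4 = 8
i=3,k=5: not 3>5, c = 8+4 = 12
i=3,k=6: not 3>6, c = 12+4 = 16
i=4,k=3: 4>3, c = 16+1 = 17
i=4,k=4: not 4>4, c = 17+4 = 21
i=4,k=5: not 4>5, c = 21+4 = 25
i=4,k=6: not 4>6, c = 25+4 = 29
i=5,k=3: 5>3, c = 29+2 = 31
i=5,k=4: 5>4, c = 31+1 = 32
i=5,k=5: not 5>5, c = 32+4 = 36
i=5,k=6: not 5>6, c = 36+4 = 40
i=6,k=3: 6>3, c = 40+3 = 43
i=6,k=4: 6>4, c = 43+2 = 45
i=6,k=5: 6>5, c = 45+1 = 46
i=6,k=6: not 6>6, c = 46+4 = 50

50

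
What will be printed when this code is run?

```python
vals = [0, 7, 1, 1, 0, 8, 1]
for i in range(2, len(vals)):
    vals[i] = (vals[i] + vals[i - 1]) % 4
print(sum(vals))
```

i=2: vals[2] = (1+7)%4 = 0 → [0, 7, 0, 1, 0, 8, 1]
i=3: vals[3] = (1+0)%4 = 1 → [0, 7, 0, 1, 0, 8, 1]
i=4: vals[4] = (0+1)%4 = 1 → [0, 7, 0, 1, 1, 8, 1]
i=5: vals[5] = (8+1)%4 = 1 → [0, 7, 0, 1, 1, 1, 1]
i=6: vals[6] = (1+1)%4 = 2 → [0, 7, 0, 1, 1, 1, 2]
sum = 12

12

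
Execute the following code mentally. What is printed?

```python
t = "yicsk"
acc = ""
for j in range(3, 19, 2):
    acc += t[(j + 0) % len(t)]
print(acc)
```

syckisyc

j=3: add t[3]='s' → 's'
j=5: add t[0]='y' → 'sy'
j=7: add t[2]='c' → 'syc'
j=9: add t[4]='k' → 'syck'
j=11: add t[1]='i' → 'sycki'
j=13: add t[3]='s' → 'syckis'
j=15: add t[0]='y' → 'syckisy'
j=17: add t[2]='c' → 'syckisyc'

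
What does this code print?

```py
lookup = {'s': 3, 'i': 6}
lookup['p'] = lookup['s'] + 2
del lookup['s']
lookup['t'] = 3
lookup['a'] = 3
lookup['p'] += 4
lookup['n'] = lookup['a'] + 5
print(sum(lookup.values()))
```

lookup['p'] = lookup['s']+2 = 5 → {'s': 3, 'i': 6, 'p': 5}
del 's' → {'i': 6, 'p': 5}
lookup['t'] = 3 → {'i': 6, 'p': 5, 't': 3}
lookup['a'] = 3 → {'i': 6, 'p': 5, 't': 3, 'a': 3}
lookup['p'] = 5+4 = 9 → {'i': 6, 'p': 9, 't': 3, 'a': 3}
lookup['n'] = lookup['a']+5 = 8 → {'i': 6, 'p': 9, 't': 3, 'a': 3, 'n': 8}
sum of values = 29

29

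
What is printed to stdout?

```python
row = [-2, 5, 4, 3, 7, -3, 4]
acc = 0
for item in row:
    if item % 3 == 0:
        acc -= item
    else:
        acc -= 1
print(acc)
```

-5

item=-2: not %3==0, acc = 0-1 = -1
item=5: not %3==0, acc = (-1)-1 = -2
item=4: not %3==0, acc = (-2)-1 = -3
item=3: %3==0, acc = (-3)-3 = -6
item=7: not %3==0, acc = (-6)-1 = -7
item=-3: %3==0, acc = (-7)-(-3) = -4
item=4: not %3==0, acc = (-4)-1 = -5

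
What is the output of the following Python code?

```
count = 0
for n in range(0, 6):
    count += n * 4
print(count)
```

60

n=0: count = 0+0*4 = 0
n=1: count = 0+1*4 = 4
n=2: count = 4+2*4 = 12
n=3: count = 12+3*4 = 24
n=4: count = 24+4*4 = 40
n=5: count = 40+5*4 = 60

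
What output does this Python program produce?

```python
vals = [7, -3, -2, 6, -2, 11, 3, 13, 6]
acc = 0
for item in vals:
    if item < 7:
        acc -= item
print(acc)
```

-8

item=7: not <7
item=-3: <7, acc = 0-(-3) = 3
item=-2: <7, acc = 3-(-2) = 5
item=6: <7, acc = 5-6 = -1
item=-2: <7, acc = (-1)-(-2) = 1
item=11: not <7
item=3: <7, acc = 1-3 = -2
item=13: not <7
item=6: <7, acc = (-2)-6 = -8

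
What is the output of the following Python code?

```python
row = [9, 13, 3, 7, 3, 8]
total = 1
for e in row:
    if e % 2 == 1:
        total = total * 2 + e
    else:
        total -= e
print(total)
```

e=9: odd, total = 1*2+9 = 11
e=13: odd, total = 11*2+13 = 35
e=3: odd, total = 35*2+3 = 73
e=7: odd, total = 73*2+7 = 153
e=3: odd, total = 153*2+3 = 309
e=8: not odd, total = 309-8 = 301

301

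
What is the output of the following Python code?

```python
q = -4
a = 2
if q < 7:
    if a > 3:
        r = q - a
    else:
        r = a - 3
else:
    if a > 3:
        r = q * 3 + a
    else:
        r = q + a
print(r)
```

-1

q=-4, a=2
q < 7 is True; a > 3 is False
→ r = a - 3 = -1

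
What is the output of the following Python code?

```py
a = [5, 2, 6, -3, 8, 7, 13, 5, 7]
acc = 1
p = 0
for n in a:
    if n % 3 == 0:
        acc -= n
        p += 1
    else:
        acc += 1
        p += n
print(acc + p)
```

54

n=5: not %3==0, acc = 1+1 = 2; p=5
n=2: not %3==0, acc = 2+1 = 3; p=7
n=6: %3==0, acc = 3-6 = -3; p=8
n=-3: %3==0, acc = (-3)-(-3) = 0; p=9
n=8: not %3==0, acc = 0+1 = 1; p=17
n=7: not %3==0, acc = 1+1 = 2; p=24
n=13: not %3==0, acc = 2+1 = 3; p=37
n=5: not %3==0, acc = 3+1 = 4; p=42
n=7: not %3==0, acc = 4+1 = 5; p=49
acc+p = 5+49 = 54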